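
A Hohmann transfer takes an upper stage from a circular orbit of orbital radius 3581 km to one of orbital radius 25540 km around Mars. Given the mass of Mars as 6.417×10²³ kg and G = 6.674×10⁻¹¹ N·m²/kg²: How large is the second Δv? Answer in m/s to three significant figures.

μ = GM = 6.674×10⁻¹¹ × 6.417×10²³ = 4.283×10¹³ m³/s².
r₁ = 3581 km = 3.581×10⁶ m.
r₂ = 25540 km = 2.554×10⁷ m.
Transfer ellipse a_t = (r₁ + r₂)/2 = 1.456×10⁷ m.
At r₁: circular v_c1 = √(μ/r₁) = 3458 m/s; transfer-periapsis v_p = √[μ(2/r₁ − 1/a_t)] = 4580 m/s.
At r₂: circular v_c2 = √(μ/r₂) = 1295 m/s; transfer-apoapsis v_a = √[μ(2/r₂ − 1/a_t)] = 642.2 m/s.
Δv₂ = v_c2 − v_a = 652.7 m/s.

Δv ≈ 653 m/s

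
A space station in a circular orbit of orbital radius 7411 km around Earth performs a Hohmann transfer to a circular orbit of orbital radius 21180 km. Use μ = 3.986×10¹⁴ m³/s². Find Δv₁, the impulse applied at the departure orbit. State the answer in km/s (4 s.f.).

Δv ≈ 1.593 km/s

r₁ = 7411 km = 7.411×10⁶ m.
r₂ = 21180 km = 2.118×10⁷ m.
Transfer ellipse a_t = (r₁ + r₂)/2 = 1.430×10⁷ m.
At r₁: circular v_c1 = √(μ/r₁) = 7334 m/s; transfer-perigee v_p = √[μ(2/r₁ − 1/a_t)] = 8927 m/s.
Δv₁ = v_p − v_c1 = 1593 m/s.
= 1.593 km/s.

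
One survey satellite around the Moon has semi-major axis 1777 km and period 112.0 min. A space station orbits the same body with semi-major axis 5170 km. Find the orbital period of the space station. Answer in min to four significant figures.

T₂ ≈ 555.8 min

Kepler's third law: T² ∝ a³, so T₂ = T₁ (a₂/a₁)^(3/2).
a₂/a₁ = 2.909, (a₂/a₁)^(3/2) = 4.963.
T₂ = 112.0 × 4.963 = 555.8 min.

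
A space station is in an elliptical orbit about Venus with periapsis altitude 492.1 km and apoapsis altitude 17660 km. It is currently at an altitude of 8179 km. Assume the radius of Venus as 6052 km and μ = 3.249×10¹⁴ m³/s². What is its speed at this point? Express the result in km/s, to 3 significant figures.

r_p = 6052 + 492.1 = 6544.1 km = 6.5441×10⁶ m.
r_a = 6052 + 17660 = 23712 km = 2.3712×10⁷ m.
r = 6052 + 8179 = 14231 km = 1.423×10⁷ m.
Semi-major axis a = (r_p + r_a)/2 = 15128 km = 1.513×10⁷ m.
Vis-viva: v² = μ(2/r − 1/a) = 3.249×10¹⁴ × (1.405×10⁻⁷ − 6.610×10⁻⁸) = 2.418×10⁷ m²/s².
v = 4918 m/s = 4.918 km/s.

v ≈ 4.92 km/s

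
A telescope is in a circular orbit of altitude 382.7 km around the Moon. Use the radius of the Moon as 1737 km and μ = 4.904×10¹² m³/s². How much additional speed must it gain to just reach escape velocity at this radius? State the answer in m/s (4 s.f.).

r = 1737 + 382.7 = 2119.7 km = 2.1197×10⁶ m.
Circular speed v_c = √(μ/r) = 1521 m/s.
Escape speed v_esc = √(2μ/r) = √2 × v_c = 2151 m/s.
Δv = v_esc − v_c = 630.0 m/s.

Δv ≈ 630.0 m/s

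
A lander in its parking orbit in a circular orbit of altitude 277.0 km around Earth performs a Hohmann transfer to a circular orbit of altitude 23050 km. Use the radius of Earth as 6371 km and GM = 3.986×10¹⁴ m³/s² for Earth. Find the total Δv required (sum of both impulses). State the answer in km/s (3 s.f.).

Δv_total ≈ 3.59 km/s

r₁ = 6371 + 277.0 = 6648.0 km = 6.6480×10⁶ m.
r₂ = 6371 + 23050 = 29421 km = 2.9421×10⁷ m.
Transfer ellipse a_t = (r₁ + r₂)/2 = 1.803×10⁷ m.
At r₁: circular v_c1 = √(μ/r₁) = 7743 m/s; transfer-perigee v_p = √[μ(2/r₁ − 1/a_t)] = 9890 m/s.
Δv₁ = v_p − v_c1 = 2147 m/s.
At r₂: circular v_c2 = √(μ/r₂) = 3681 m/s; transfer-apogee v_a = √[μ(2/r₂ − 1/a_t)] = 2235 m/s.
Δv₂ = v_c2 − v_a = 1446 m/s.
Total Δv = Δv₁ + Δv₂ = 3593 m/s = 3.593 km/s.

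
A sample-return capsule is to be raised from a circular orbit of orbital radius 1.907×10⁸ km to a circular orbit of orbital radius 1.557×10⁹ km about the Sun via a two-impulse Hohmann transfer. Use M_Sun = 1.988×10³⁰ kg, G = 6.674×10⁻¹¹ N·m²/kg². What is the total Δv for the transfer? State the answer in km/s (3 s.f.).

Δv_total ≈ 13.8 km/s

μ = GM = 6.674×10⁻¹¹ × 1.988×10³⁰ = 1.327×10²⁰ m³/s².
r₁ = 1.907×10⁸ km = 1.907×10¹¹ m.
r₂ = 1.557×10⁹ km = 1.557×10¹² m.
Transfer ellipse a_t = (r₁ + r₂)/2 = 8.738×10¹¹ m.
At r₁: circular v_c1 = √(μ/r₁) = 26380 m/s; transfer-perihelion v_p = √[μ(2/r₁ − 1/a_t)] = 35210 m/s.
Δv₁ = v_p − v_c1 = 8832 m/s.
At r₂: circular v_c2 = √(μ/r₂) = 9231 m/s; transfer-aphelion v_a = √[μ(2/r₂ − 1/a_t)] = 4312 m/s.
Δv₂ = v_c2 − v_a = 4919 m/s.
Total Δv = Δv₁ + Δv₂ = 13750 m/s = 13.75 km/s.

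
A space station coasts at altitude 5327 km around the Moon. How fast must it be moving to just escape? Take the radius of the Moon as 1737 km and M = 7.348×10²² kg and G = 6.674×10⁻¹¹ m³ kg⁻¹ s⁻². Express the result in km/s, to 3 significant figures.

v_esc ≈ 1.18 km/s

μ = GM = 6.674×10⁻¹¹ × 7.348×10²² = 4.904×10¹² m³/s².
r = 1737 + 5327 = 7064.0 km = 7.0640×10⁶ m.
Escape speed v_esc = √(2μ/r) = √(2 × 4.904×10¹² / 7.064×10⁶) = √(1.388×10⁶) = 1178 m/s.
= 1.178 km/s.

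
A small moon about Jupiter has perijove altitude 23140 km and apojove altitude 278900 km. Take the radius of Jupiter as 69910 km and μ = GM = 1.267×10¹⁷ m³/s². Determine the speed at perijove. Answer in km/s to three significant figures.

r_p = 69910 + 23140 = 93050 km = 9.3050×10⁷ m.
r_a = 69910 + 278900 = 348810 km = 3.4881×10⁸ m.
Semi-major axis a = (r_p + r_a)/2 = 2.2093×10⁵ km = 2.209×10⁸ m.
Vis-viva: v² = μ(2/r − 1/a) = 1.267×10¹⁷ × (2.149×10⁻⁸ − 4.526×10⁻⁹) = 2.150×10⁹ m²/s².
v = 46370 m/s = 46.37 km/s.

v ≈ 46.4 km/s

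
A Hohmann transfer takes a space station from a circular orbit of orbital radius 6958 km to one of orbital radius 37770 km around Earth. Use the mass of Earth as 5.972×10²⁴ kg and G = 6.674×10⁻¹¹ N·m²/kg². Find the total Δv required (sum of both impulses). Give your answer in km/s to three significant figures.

Δv_total ≈ 3.70 km/s

μ = GM = 6.674×10⁻¹¹ × 5.972×10²⁴ = 3.986×10¹⁴ m³/s².
r₁ = 6958 km = 6.958×10⁶ m.
r₂ = 37770 km = 3.777×10⁷ m.
Transfer ellipse a_t = (r₁ + r₂)/2 = 2.236×10⁷ m.
At r₁: circular v_c1 = √(μ/r₁) = 7569 m/s; transfer-perigee v_p = √[μ(2/r₁ − 1/a_t)] = 9836 m/s.
Δv₁ = v_p − v_c1 = 2267 m/s.
At r₂: circular v_c2 = √(μ/r₂) = 3248 m/s; transfer-apogee v_a = √[μ(2/r₂ − 1/a_t)] = 1812 m/s.
Δv₂ = v_c2 − v_a = 1437 m/s.
Total Δv = Δv₁ + Δv₂ = 3704 m/s = 3.704 km/s.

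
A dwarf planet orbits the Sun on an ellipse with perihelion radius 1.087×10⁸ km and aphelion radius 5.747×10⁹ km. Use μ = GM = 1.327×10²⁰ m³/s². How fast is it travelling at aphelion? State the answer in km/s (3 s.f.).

v ≈ 0.926 km/s

Semi-major axis a = (r_p + r_a)/2 = 2.9278×10⁹ km = 2.928×10¹² m.
Vis-viva: v² = μ(2/r − 1/a) = 1.327×10²⁰ × (3.480×10⁻¹³ − 3.415×10⁻¹³) = 8.573×10⁵ m²/s².
v = 925.9 m/s = 0.9259 km/s.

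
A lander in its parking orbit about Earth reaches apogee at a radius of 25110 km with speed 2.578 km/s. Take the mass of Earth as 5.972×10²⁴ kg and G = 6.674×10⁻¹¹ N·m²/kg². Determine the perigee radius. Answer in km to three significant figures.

μ = GM = 6.674×10⁻¹¹ × 5.972×10²⁴ = 3.986×10¹⁴ m³/s².
r_a = 2.511×10⁷ m.
Specific energy ε = v²/2 − μ/r = -1.255×10⁷ J/kg, so a = −μ/(2ε) = 1.588×10⁷ m.
The apsides satisfy r_p + r_a = 2a, so the perigee radius is 2a − r_a = 6.649×10⁶ m = 6648.7 km.

perigee radius ≈ 6650 km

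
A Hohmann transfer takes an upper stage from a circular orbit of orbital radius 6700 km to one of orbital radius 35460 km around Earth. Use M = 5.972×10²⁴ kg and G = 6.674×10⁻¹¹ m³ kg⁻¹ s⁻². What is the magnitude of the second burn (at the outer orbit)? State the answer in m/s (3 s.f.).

μ = GM = 6.674×10⁻¹¹ × 5.972×10²⁴ = 3.986×10¹⁴ m³/s².
r₁ = 6700 km = 6.700×10⁶ m.
r₂ = 35460 km = 3.546×10⁷ m.
Transfer ellipse a_t = (r₁ + r₂)/2 = 2.108×10⁷ m.
At r₁: circular v_c1 = √(μ/r₁) = 7713 m/s; transfer-perigee v_p = √[μ(2/r₁ − 1/a_t)] = 10000 m/s.
At r₂: circular v_c2 = √(μ/r₂) = 3353 m/s; transfer-apogee v_a = √[μ(2/r₂ − 1/a_t)] = 1890 m/s.
Δv₂ = v_c2 − v_a = 1463 m/s.

Δv ≈ 1460 m/s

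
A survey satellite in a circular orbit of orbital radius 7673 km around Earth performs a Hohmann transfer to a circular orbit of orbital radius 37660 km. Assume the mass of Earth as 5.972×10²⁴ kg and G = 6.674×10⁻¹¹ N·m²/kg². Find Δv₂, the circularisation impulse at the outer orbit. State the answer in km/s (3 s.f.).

Δv ≈ 1.36 km/s

μ = GM = 6.674×10⁻¹¹ × 5.972×10²⁴ = 3.986×10¹⁴ m³/s².
r₁ = 7673 km = 7.673×10⁶ m.
r₂ = 37660 km = 3.766×10⁷ m.
Transfer ellipse a_t = (r₁ + r₂)/2 = 2.267×10⁷ m.
At r₁: circular v_c1 = √(μ/r₁) = 7207 m/s; transfer-perigee v_p = √[μ(2/r₁ − 1/a_t)] = 9290 m/s.
At r₂: circular v_c2 = √(μ/r₂) = 3253 m/s; transfer-apogee v_a = √[μ(2/r₂ − 1/a_t)] = 1893 m/s.
Δv₂ = v_c2 − v_a = 1360 m/s.
= 1.360 km/s.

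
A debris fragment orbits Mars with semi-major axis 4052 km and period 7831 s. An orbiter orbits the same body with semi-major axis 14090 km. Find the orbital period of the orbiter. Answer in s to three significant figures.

T₂ ≈ 50800 s

Kepler's third law: T² ∝ a³, so T₂ = T₁ (a₂/a₁)^(3/2).
a₂/a₁ = 3.477, (a₂/a₁)^(3/2) = 6.484.
T₂ = 7831 × 6.484 = 50780 s.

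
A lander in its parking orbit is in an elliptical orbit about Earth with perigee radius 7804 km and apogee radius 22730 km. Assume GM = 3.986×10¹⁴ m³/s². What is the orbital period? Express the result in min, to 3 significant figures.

T ≈ 313 min

Semi-major axis a = (r_p + r_a)/2 = (7804.0 + 22730)/2 = 15267 km = 1.527×10⁷ m.
By Kepler's third law T = 2π√(a³/μ) = 2π × 2.988×10³ = 1.877×10⁴ s.
= 312.9 min.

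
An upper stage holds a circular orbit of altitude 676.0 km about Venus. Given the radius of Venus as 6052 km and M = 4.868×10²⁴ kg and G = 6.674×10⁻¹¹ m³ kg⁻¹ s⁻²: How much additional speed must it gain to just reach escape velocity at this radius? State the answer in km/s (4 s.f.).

Δv ≈ 2.878 km/s

μ = GM = 6.674×10⁻¹¹ × 4.868×10²⁴ = 3.249×10¹⁴ m³/s².
r = 6052 + 676.0 = 6728.0 km = 6.7280×10⁶ m.
Circular speed v_c = √(μ/r) = 6949 m/s.
Escape speed v_esc = √(2μ/r) = √2 × v_c = 9827 m/s.
Δv = v_esc − v_c = 2878 m/s = 2.878 km/s.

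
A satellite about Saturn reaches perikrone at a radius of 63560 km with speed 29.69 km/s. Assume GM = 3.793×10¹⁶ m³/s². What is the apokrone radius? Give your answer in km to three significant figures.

r_p = 6.356×10⁷ m.
Specific energy ε = v²/2 − μ/r = -1.560×10⁸ J/kg, so a = −μ/(2ε) = 1.216×10⁸ m.
The apsides satisfy r_p + r_a = 2a, so the apokrone radius is 2a − r_p = 1.796×10⁸ m = 1.7956×10⁵ km.

apokrone radius ≈ 1.80×10⁵ km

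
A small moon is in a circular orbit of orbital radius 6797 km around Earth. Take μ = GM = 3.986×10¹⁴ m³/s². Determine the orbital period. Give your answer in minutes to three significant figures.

T ≈ 92.9 minutes

r = 6797 km = 6.797×10⁶ m.
Kepler's third law: T = 2π√(r³/μ) = 2π√((6.797×10⁶)³ / 3.986×10¹⁴).
r³/μ = 7.878×10⁵ s², so T = 2π × 8.876×10² = 5.577×10³ s.
Converting: 5.577×10³ s ÷ 60.00 = 92.95 minutes.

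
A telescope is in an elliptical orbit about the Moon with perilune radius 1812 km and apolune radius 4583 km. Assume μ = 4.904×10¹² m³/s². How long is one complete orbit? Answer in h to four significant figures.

Semi-major axis a = (r_p + r_a)/2 = (1812.0 + 4583.0)/2 = 3197.5 km = 3.198×10⁶ m.
By Kepler's third law T = 2π√(a³/μ) = 2π × 2.582×10³ = 1.622×10⁴ s.
= 4.506 h.

T ≈ 4.506 h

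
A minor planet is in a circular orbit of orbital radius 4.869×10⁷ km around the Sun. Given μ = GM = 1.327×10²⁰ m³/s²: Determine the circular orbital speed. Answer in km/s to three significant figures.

v ≈ 52.2 km/s

r = 4.869×10⁷ km = 4.869×10¹⁰ m.
For a circular orbit v = √(μ/r) = √(1.327×10²⁰ / 4.869×10¹⁰) = √(2.725×10⁹) = 52210 m/s.
That is 52.21 km/s.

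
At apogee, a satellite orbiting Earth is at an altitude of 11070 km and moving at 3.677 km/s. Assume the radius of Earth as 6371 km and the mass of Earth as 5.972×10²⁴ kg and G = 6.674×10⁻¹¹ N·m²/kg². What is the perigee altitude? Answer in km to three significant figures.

μ = GM = 6.674×10⁻¹¹ × 5.972×10²⁴ = 3.986×10¹⁴ m³/s².
r_a = 6371 + 11070 = 17441 km = 1.744×10⁷ m.
Specific energy ε = v²/2 − μ/r = -1.609×10⁷ J/kg, so a = −μ/(2ε) = 1.238×10⁷ m.
The apsides satisfy r_p + r_a = 2a, so the perigee radius is 2a − r_a = 7.327×10⁶ m = 7326.7 km.
Perigee altitude = 7326.7 − 6371 = 955.70 km.

perigee altitude ≈ 956 km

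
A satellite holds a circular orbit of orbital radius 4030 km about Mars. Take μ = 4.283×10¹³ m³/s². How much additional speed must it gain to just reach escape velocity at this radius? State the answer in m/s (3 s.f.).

Δv ≈ 1350 m/s

r = 4030 km = 4.030×10⁶ m.
Circular speed v_c = √(μ/r) = 3260 m/s.
Escape speed v_esc = √(2μ/r) = √2 × v_c = 4610 m/s.
Δv = v_esc − v_c = 1350 m/s.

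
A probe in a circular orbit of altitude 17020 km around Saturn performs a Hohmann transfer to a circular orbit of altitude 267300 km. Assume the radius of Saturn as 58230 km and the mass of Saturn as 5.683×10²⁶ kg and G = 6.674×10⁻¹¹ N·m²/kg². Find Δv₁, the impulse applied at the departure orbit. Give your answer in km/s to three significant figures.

μ = GM = 6.674×10⁻¹¹ × 5.683×10²⁶ = 3.793×10¹⁶ m³/s².
r₁ = 58230 + 17020 = 75250 km = 7.5250×10⁷ m.
r₂ = 58230 + 267300 = 325530 km = 3.2553×10⁸ m.
Transfer ellipse a_t = (r₁ + r₂)/2 = 2.004×10⁸ m.
At r₁: circular v_c1 = √(μ/r₁) = 22450 m/s; transfer-perikrone v_p = √[μ(2/r₁ − 1/a_t)] = 28610 m/s.
Δv₁ = v_p − v_c1 = 6164 m/s.
= 6.164 km/s.

Δv ≈ 6.16 km/s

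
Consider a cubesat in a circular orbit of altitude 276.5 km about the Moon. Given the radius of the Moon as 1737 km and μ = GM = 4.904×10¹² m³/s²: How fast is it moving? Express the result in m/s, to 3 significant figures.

r = 1737 + 276.5 = 2013.5 km = 2.0135×10⁶ m.
For a circular orbit v = √(μ/r) = √(4.904×10¹² / 2.014×10⁶) = √(2.436×10⁶) = 1561 m/s.

v ≈ 1560 m/s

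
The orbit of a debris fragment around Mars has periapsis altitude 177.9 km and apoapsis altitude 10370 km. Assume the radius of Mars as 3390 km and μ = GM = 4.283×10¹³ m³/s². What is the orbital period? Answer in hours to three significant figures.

T ≈ 6.80 hours

r_p = 3390 + 177.9 = 3567.9 km = 3.5679×10⁶ m.
r_a = 3390 + 10370 = 13760 km = 1.3760×10⁷ m.
Semi-major axis a = (r_p + r_a)/2 = (3567.9 + 13760)/2 = 8664.0 km = 8.664×10⁶ m.
By Kepler's third law T = 2π√(a³/μ) = 2π × 3.897×10³ = 2.448×10⁴ s.
= 6.801 hours.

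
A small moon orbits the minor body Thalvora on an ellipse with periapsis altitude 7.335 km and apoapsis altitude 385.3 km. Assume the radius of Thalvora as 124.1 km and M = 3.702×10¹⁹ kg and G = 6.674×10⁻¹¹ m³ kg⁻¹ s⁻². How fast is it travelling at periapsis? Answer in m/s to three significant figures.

v ≈ 173 m/s

μ = GM = 6.674×10⁻¹¹ × 3.702×10¹⁹ = 2.471×10⁹ m³/s².
r_p = 124.1 + 7.335 = 131.44 km = 1.3144×10⁵ m.
r_a = 124.1 + 385.3 = 509.40 km = 5.0940×10⁵ m.
Semi-major axis a = (r_p + r_a)/2 = 320.42 km = 3.204×10⁵ m.
Vis-viva: v² = μ(2/r − 1/a) = 2.471×10⁹ × (1.522×10⁻⁵ − 3.121×10⁻⁶) = 2.989×10⁴ m²/s².
v = 172.9 m/s.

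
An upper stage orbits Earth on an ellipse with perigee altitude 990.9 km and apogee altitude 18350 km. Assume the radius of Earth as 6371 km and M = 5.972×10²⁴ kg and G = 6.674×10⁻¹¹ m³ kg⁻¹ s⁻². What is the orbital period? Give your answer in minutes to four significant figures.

T ≈ 337.0 minutes

μ = GM = 6.674×10⁻¹¹ × 5.972×10²⁴ = 3.986×10¹⁴ m³/s².
r_p = 6371 + 990.9 = 7361.9 km = 7.3619×10⁶ m.
r_a = 6371 + 18350 = 24721 km = 2.4721×10⁷ m.
Semi-major axis a = (r_p + r_a)/2 = (7361.9 + 24721)/2 = 16041 km = 1.604×10⁷ m.
By Kepler's third law T = 2π√(a³/μ) = 2π × 3.218×10³ = 2.022×10⁴ s.
= 337.0 minutes.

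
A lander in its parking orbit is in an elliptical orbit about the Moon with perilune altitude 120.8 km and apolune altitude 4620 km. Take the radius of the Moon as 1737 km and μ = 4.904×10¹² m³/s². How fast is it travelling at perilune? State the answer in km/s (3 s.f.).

v ≈ 2.02 km/s

r_p = 1737 + 120.8 = 1857.8 km = 1.8578×10⁶ m.
r_a = 1737 + 4620 = 6357.0 km = 6.3570×10⁶ m.
Semi-major axis a = (r_p + r_a)/2 = 4107.4 km = 4.107×10⁶ m.
Vis-viva: v² = μ(2/r − 1/a) = 4.904×10¹² × (1.077×10⁻⁶ − 2.435×10⁻⁷) = 4.085×10⁶ m²/s².
v = 2021 m/s = 2.021 km/s.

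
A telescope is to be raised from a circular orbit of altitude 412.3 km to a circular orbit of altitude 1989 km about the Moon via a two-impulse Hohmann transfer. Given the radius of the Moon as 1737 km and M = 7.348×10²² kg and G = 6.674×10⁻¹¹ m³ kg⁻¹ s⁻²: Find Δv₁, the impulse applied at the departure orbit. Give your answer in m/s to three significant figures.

μ = GM = 6.674×10⁻¹¹ × 7.348×10²² = 4.904×10¹² m³/s².
r₁ = 1737 + 412.3 = 2149.3 km = 2.1493×10⁶ m.
r₂ = 1737 + 1989 = 3726.0 km = 3.7260×10⁶ m.
Transfer ellipse a_t = (r₁ + r₂)/2 = 2.938×10⁶ m.
At r₁: circular v_c1 = √(μ/r₁) = 1511 m/s; transfer-perilune v_p = √[μ(2/r₁ − 1/a_t)] = 1701 m/s.
Δv₁ = v_p − v_c1 = 190.7 m/s.

Δv ≈ 191 m/s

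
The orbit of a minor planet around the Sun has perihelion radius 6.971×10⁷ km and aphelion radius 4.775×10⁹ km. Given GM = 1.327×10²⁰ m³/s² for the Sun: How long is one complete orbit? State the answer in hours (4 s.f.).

Semi-major axis a = (r_p + r_a)/2 = (6.9710×10⁷ + 4.7750×10⁹)/2 = 2.4224×10⁹ km = 2.422×10¹² m.
By Kepler's third law T = 2π√(a³/μ) = 2π × 3.273×10⁸ = 2.056×10⁹ s.
= 5.712×10⁵ hours.

T ≈ 571200 hours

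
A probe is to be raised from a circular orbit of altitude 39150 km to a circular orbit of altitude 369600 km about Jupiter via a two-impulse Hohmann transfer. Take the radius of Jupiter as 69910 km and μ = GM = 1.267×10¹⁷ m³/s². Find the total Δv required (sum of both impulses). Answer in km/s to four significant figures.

Δv_total ≈ 15.33 km/s

r₁ = 69910 + 39150 = 109060 km = 1.0906×10⁸ m.
r₂ = 69910 + 369600 = 439510 km = 4.3951×10⁸ m.
Transfer ellipse a_t = (r₁ + r₂)/2 = 2.743×10⁸ m.
At r₁: circular v_c1 = √(μ/r₁) = 34080 m/s; transfer-perijove v_p = √[μ(2/r₁ − 1/a_t)] = 43150 m/s.
Δv₁ = v_p − v_c1 = 9061 m/s.
At r₂: circular v_c2 = √(μ/r₂) = 16980 m/s; transfer-apojove v_a = √[μ(2/r₂ − 1/a_t)] = 10710 m/s.
Δv₂ = v_c2 − v_a = 6272 m/s.
Total Δv = Δv₁ + Δv₂ = 15330 m/s = 15.33 km/s.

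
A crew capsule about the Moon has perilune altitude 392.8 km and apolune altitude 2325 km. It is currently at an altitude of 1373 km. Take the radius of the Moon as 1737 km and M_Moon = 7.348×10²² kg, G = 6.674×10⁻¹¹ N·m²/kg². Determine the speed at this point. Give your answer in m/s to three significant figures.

v ≈ 1250 m/s

μ = GM = 6.674×10⁻¹¹ × 7.348×10²² = 4.904×10¹² m³/s².
r_p = 1737 + 392.8 = 2129.8 km = 2.1298×10⁶ m.
r_a = 1737 + 2325 = 4062.0 km = 4.0620×10⁶ m.
r = 1737 + 1373 = 3110.0 km = 3.110×10⁶ m.
Semi-major axis a = (r_p + r_a)/2 = 3095.9 km = 3.096×10⁶ m.
Vis-viva: v² = μ(2/r − 1/a) = 4.904×10¹² × (6.431×10⁻⁷ − 3.230×10⁻⁷) = 1.570×10⁶ m²/s².
v = 1253 m/s.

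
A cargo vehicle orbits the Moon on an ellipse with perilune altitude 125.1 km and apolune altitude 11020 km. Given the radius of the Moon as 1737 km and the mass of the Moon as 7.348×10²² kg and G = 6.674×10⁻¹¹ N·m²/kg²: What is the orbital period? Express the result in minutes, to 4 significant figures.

μ = GM = 6.674×10⁻¹¹ × 7.348×10²² = 4.904×10¹² m³/s².
r_p = 1737 + 125.1 = 1862.1 km = 1.8621×10⁶ m.
r_a = 1737 + 11020 = 12757 km = 1.2757×10⁷ m.
Semi-major axis a = (r_p + r_a)/2 = (1862.1 + 12757)/2 = 7309.6 km = 7.310×10⁶ m.
By Kepler's third law T = 2π√(a³/μ) = 2π × 8.924×10³ = 5.607×10⁴ s.
= 934.5 minutes.

T ≈ 934.5 minutes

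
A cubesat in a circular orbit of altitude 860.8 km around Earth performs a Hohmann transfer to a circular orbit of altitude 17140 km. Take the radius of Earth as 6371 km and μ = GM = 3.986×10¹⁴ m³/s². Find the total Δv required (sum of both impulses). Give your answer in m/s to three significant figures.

r₁ = 6371 + 860.8 = 7231.8 km = 7.2318×10⁶ m.
r₂ = 6371 + 17140 = 23511 km = 2.3511×10⁷ m.
Transfer ellipse a_t = (r₁ + r₂)/2 = 1.537×10⁷ m.
At r₁: circular v_c1 = √(μ/r₁) = 7424 m/s; transfer-perigee v_p = √[μ(2/r₁ − 1/a_t)] = 9182 m/s.
Δv₁ = v_p − v_c1 = 1758 m/s.
At r₂: circular v_c2 = √(μ/r₂) = 4117 m/s; transfer-apogee v_a = √[μ(2/r₂ − 1/a_t)] = 2824 m/s.
Δv₂ = v_c2 − v_a = 1293 m/s.
Total Δv = Δv₁ + Δv₂ = 3051 m/s.

Δv_total ≈ 3050 m/s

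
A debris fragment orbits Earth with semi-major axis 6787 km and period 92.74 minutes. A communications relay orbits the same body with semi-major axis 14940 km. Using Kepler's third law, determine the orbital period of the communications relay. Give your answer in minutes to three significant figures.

T₂ ≈ 303 minutes

Kepler's third law: T² ∝ a³, so T₂ = T₁ (a₂/a₁)^(3/2).
a₂/a₁ = 2.201, (a₂/a₁)^(3/2) = 3.266.
T₂ = 92.74 × 3.266 = 302.9 minutes.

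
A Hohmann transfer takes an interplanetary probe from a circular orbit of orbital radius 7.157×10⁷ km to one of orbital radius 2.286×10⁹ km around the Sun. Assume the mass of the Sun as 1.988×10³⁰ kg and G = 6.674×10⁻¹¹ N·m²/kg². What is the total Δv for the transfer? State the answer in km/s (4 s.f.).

μ = GM = 6.674×10⁻¹¹ × 1.988×10³⁰ = 1.327×10²⁰ m³/s².
r₁ = 7.157×10⁷ km = 7.157×10¹⁰ m.
r₂ = 2.286×10⁹ km = 2.286×10¹² m.
Transfer ellipse a_t = (r₁ + r₂)/2 = 1.179×10¹² m.
At r₁: circular v_c1 = √(μ/r₁) = 43060 m/s; transfer-perihelion v_p = √[μ(2/r₁ − 1/a_t)] = 59960 m/s.
Δv₁ = v_p − v_c1 = 16900 m/s.
At r₂: circular v_c2 = √(μ/r₂) = 7618 m/s; transfer-aphelion v_a = √[μ(2/r₂ − 1/a_t)] = 1877 m/s.
Δv₂ = v_c2 − v_a = 5741 m/s.
Total Δv = Δv₁ + Δv₂ = 22640 m/s = 22.64 km/s.

Δv_total ≈ 22.64 km/s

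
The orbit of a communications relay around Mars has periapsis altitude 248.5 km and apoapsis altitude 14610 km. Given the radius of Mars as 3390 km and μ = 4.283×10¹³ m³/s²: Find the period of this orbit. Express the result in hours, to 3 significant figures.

T ≈ 9.49 hours

r_p = 3390 + 248.5 = 3638.5 km = 3.6385×10⁶ m.
r_a = 3390 + 14610 = 18000 km = 1.8000×10⁷ m.
Semi-major axis a = (r_p + r_a)/2 = (3638.5 + 18000)/2 = 10819 km = 1.082×10⁷ m.
By Kepler's third law T = 2π√(a³/μ) = 2π × 5.438×10³ = 3.417×10⁴ s.
= 9.491 hours.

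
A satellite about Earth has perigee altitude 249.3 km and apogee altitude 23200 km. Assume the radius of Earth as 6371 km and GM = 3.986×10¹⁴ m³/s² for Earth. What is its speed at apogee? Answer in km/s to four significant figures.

v ≈ 2.221 km/s

r_p = 6371 + 249.3 = 6620.3 km = 6.6203×10⁶ m.
r_a = 6371 + 23200 = 29571 km = 2.9571×10⁷ m.
Semi-major axis a = (r_p + r_a)/2 = 18096 km = 1.810×10⁷ m.
Vis-viva: v² = μ(2/r − 1/a) = 3.986×10¹⁴ × (6.763×10⁻⁸ − 5.526×10⁻⁸) = 4.931×10⁶ m²/s².
v = 2221 m/s = 2.221 km/s.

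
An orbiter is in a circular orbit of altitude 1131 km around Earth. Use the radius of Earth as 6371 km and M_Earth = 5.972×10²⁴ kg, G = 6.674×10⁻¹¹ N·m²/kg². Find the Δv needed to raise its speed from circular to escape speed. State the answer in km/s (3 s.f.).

μ = GM = 6.674×10⁻¹¹ × 5.972×10²⁴ = 3.986×10¹⁴ m³/s².
r = 6371 + 1131 = 7502.0 km = 7.5020×10⁶ m.
Circular speed v_c = √(μ/r) = 7289 m/s.
Escape speed v_esc = √(2μ/r) = √2 × v_c = 10310 m/s.
Δv = v_esc − v_c = 3019 m/s = 3.019 km/s.

Δv ≈ 3.02 km/s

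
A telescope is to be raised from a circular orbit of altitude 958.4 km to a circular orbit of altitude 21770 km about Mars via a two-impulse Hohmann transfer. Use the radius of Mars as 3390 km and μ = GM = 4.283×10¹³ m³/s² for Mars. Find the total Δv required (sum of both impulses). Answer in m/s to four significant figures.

r₁ = 3390 + 958.4 = 4348.4 km = 4.3484×10⁶ m.
r₂ = 3390 + 21770 = 25160 km = 2.5160×10⁷ m.
Transfer ellipse a_t = (r₁ + r₂)/2 = 1.475×10⁷ m.
At r₁: circular v_c1 = √(μ/r₁) = 3138 m/s; transfer-periapsis v_p = √[μ(2/r₁ − 1/a_t)] = 4098 m/s.
Δv₁ = v_p − v_c1 = 959.9 m/s.
At r₂: circular v_c2 = √(μ/r₂) = 1305 m/s; transfer-apoapsis v_a = √[μ(2/r₂ − 1/a_t)] = 708.3 m/s.
Δv₂ = v_c2 − v_a = 596.4 m/s.
Total Δv = Δv₁ + Δv₂ = 1556 m/s.

Δv_total ≈ 1556 m/s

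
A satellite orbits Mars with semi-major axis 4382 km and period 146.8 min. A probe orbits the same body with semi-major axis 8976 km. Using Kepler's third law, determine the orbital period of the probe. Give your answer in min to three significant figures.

T₂ ≈ 430 min

Kepler's third law: T² ∝ a³, so T₂ = T₁ (a₂/a₁)^(3/2).
a₂/a₁ = 2.048, (a₂/a₁)^(3/2) = 2.932.
T₂ = 146.8 × 2.932 = 430.4 min.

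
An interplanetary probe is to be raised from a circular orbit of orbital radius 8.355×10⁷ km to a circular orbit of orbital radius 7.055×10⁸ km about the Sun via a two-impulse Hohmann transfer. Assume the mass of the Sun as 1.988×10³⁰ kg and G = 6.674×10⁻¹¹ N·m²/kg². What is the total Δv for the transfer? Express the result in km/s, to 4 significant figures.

Δv_total ≈ 20.84 km/s

μ = GM = 6.674×10⁻¹¹ × 1.988×10³⁰ = 1.327×10²⁰ m³/s².
r₁ = 8.355×10⁷ km = 8.355×10¹⁰ m.
r₂ = 7.055×10⁸ km = 7.055×10¹¹ m.
Transfer ellipse a_t = (r₁ + r₂)/2 = 3.945×10¹¹ m.
At r₁: circular v_c1 = √(μ/r₁) = 39850 m/s; transfer-perihelion v_p = √[μ(2/r₁ − 1/a_t)] = 53290 m/s.
Δv₁ = v_p − v_c1 = 13440 m/s.
At r₂: circular v_c2 = √(μ/r₂) = 13710 m/s; transfer-aphelion v_a = √[μ(2/r₂ − 1/a_t)] = 6311 m/s.
Δv₂ = v_c2 − v_a = 7403 m/s.
Total Δv = Δv₁ + Δv₂ = 20840 m/s = 20.84 km/s.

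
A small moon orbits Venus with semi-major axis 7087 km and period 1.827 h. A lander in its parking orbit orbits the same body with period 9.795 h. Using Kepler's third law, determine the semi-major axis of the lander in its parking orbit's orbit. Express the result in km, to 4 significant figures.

Kepler's third law: a³ ∝ T², so a₂ = a₁ (T₂/T₁)^(2/3).
T₂/T₁ = 5.361, (T₂/T₁)^(2/3) = 3.063.
a₂ = 7087 × 3.063 = 21710 km.

a₂ ≈ 21710 km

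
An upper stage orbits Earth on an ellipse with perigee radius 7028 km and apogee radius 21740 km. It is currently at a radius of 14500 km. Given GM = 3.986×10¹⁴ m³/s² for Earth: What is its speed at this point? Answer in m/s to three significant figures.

v ≈ 5220 m/s

Semi-major axis a = (r_p + r_a)/2 = 14384 km = 1.438×10⁷ m.
Vis-viva: v² = μ(2/r − 1/a) = 3.986×10¹⁴ × (1.379×10⁻⁷ − 6.952×10⁻⁸) = 2.727×10⁷ m²/s².
v = 5222 m/s.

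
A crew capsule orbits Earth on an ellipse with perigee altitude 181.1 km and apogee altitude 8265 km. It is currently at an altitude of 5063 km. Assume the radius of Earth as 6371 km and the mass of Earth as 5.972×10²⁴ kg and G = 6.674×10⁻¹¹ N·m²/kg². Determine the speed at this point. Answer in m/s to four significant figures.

μ = GM = 6.674×10⁻¹¹ × 5.972×10²⁴ = 3.986×10¹⁴ m³/s².
r_p = 6371 + 181.1 = 6552.1 km = 6.5521×10⁶ m.
r_a = 6371 + 8265 = 14636 km = 1.4636×10⁷ m.
r = 6371 + 5063 = 11434 km = 1.143×10⁷ m.
Semi-major axis a = (r_p + r_a)/2 = 10594 km = 1.059×10⁷ m.
Vis-viva: v² = μ(2/r − 1/a) = 3.986×10¹⁴ × (1.749×10⁻⁷ − 9.439×10⁻⁸) = 3.209×10⁷ m²/s².
v = 5665 m/s.

v ≈ 5665 m/s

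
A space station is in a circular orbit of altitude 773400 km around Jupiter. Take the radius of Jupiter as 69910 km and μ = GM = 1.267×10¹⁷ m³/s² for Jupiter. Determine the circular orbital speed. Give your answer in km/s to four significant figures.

v ≈ 12.26 km/s

r = 69910 + 773400 = 843310 km = 8.4331×10⁸ m.
For a circular orbit v = √(μ/r) = √(1.267×10¹⁷ / 8.433×10⁸) = √(1.502×10⁸) = 12260 m/s.
That is 12.26 km/s.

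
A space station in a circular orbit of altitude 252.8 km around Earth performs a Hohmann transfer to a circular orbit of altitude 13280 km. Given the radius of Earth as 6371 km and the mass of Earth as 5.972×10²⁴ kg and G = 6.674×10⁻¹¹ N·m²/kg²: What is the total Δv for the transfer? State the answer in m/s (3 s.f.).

Δv_total ≈ 3040 m/s

μ = GM = 6.674×10⁻¹¹ × 5.972×10²⁴ = 3.986×10¹⁴ m³/s².
r₁ = 6371 + 252.8 = 6623.8 km = 6.6238×10⁶ m.
r₂ = 6371 + 13280 = 19651 km = 1.9651×10⁷ m.
Transfer ellipse a_t = (r₁ + r₂)/2 = 1.314×10⁷ m.
At r₁: circular v_c1 = √(μ/r₁) = 7757 m/s; transfer-perigee v_p = √[μ(2/r₁ − 1/a_t)] = 9487 m/s.
Δv₁ = v_p − v_c1 = 1730 m/s.
At r₂: circular v_c2 = √(μ/r₂) = 4504 m/s; transfer-apogee v_a = √[μ(2/r₂ − 1/a_t)] = 3198 m/s.
Δv₂ = v_c2 − v_a = 1306 m/s.
Total Δv = Δv₁ + Δv₂ = 3036 m/s.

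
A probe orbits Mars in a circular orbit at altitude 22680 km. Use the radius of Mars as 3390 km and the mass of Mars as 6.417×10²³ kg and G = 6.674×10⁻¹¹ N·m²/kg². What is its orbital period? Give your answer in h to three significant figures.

μ = GM = 6.674×10⁻¹¹ × 6.417×10²³ = 4.283×10¹³ m³/s².
r = 3390 + 22680 = 26070 km = 2.6070×10⁷ m.
Kepler's third law: T = 2π√(r³/μ) = 2π√((2.607×10⁷)³ / 4.283×10¹³).
r³/μ = 4.137×10⁸ s², so T = 2π × 2.034×10⁴ = 1.278×10⁵ s.
Converting: 1.278×10⁵ s ÷ 3600 = 35.50 h.

T ≈ 35.5 h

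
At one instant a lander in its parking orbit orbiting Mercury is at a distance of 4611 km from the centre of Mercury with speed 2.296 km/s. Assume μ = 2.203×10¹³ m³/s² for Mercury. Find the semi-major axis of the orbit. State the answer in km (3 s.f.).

a ≈ 5140 km

r = 4.611×10⁶ m.
Specific orbital energy ε = v²/2 − μ/r = (2296)²/2 − 2.203×10¹³/4.611×10⁶ = -2.142×10⁶ J/kg.
Since ε = −μ/(2a), a = −μ/(2ε) = 5.143×10⁶ m = 5142.6 km.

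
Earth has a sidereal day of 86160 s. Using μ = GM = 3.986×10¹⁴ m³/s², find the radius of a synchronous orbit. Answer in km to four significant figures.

A synchronous orbit has period T, so by Kepler's third law a = (μT²/4π²)^(1/3).
μT²/4π² = 3.986×10¹⁴ × (8.616×10⁴)² / 39.48 = 7.495×10²² m³.
a = 4.216×10⁷ m = 42163 km.

r_sync ≈ 42160 km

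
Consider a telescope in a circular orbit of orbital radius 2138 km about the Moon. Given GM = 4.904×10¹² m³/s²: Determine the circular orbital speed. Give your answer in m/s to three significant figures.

v ≈ 1510 m/s

r = 2138 km = 2.138×10⁶ m.
For a circular orbit v = √(μ/r) = √(4.904×10¹² / 2.138×10⁶) = √(2.294×10⁶) = 1515 m/s.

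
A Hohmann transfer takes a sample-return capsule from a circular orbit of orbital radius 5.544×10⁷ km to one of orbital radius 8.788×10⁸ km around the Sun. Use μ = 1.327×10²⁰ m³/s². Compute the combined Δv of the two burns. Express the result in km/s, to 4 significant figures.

Δv_total ≈ 26.24 km/s

r₁ = 5.544×10⁷ km = 5.544×10¹⁰ m.
r₂ = 8.788×10⁸ km = 8.788×10¹¹ m.
Transfer ellipse a_t = (r₁ + r₂)/2 = 4.671×10¹¹ m.
At r₁: circular v_c1 = √(μ/r₁) = 48920 m/s; transfer-perihelion v_p = √[μ(2/r₁ − 1/a_t)] = 67100 m/s.
Δv₁ = v_p − v_c1 = 18180 m/s.
At r₂: circular v_c2 = √(μ/r₂) = 12290 m/s; transfer-aphelion v_a = √[μ(2/r₂ − 1/a_t)] = 4233 m/s.
Δv₂ = v_c2 − v_a = 8055 m/s.
Total Δv = Δv₁ + Δv₂ = 26240 m/s = 26.24 km/s.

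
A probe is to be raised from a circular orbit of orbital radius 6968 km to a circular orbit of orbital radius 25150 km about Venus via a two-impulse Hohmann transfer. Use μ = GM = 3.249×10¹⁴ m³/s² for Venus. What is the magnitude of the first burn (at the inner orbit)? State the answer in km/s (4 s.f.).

r₁ = 6968 km = 6.968×10⁶ m.
r₂ = 25150 km = 2.515×10⁷ m.
Transfer ellipse a_t = (r₁ + r₂)/2 = 1.606×10⁷ m.
At r₁: circular v_c1 = √(μ/r₁) = 6828 m/s; transfer-periapsis v_p = √[μ(2/r₁ − 1/a_t)] = 8545 m/s.
Δv₁ = v_p − v_c1 = 1717 m/s.
= 1.717 km/s.

Δv ≈ 1.717 km/s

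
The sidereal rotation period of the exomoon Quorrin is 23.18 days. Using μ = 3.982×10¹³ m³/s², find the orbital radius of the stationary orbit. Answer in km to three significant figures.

T = 23.18 days = 2.003×10⁶ s.
A synchronous orbit has period T, so by Kepler's third law a = (μT²/4π²)^(1/3).
μT²/4π² = 3.982×10¹³ × (2.003×10⁶)² / 39.48 = 4.046×10²⁴ m³.
a = 1.593×10⁸ m = 1.5934×10⁵ km.

r_sync ≈ 1.59×10⁵ km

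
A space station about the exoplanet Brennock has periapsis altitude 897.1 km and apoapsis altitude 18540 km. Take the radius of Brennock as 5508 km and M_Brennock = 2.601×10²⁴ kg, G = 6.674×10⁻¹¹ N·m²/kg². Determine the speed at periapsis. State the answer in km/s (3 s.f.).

v ≈ 6.54 km/s

μ = GM = 6.674×10⁻¹¹ × 2.601×10²⁴ = 1.736×10¹⁴ m³/s².
r_p = 5508 + 897.1 = 6405.1 km = 6.4051×10⁶ m.
r_a = 5508 + 18540 = 24048 km = 2.4048×10⁷ m.
Semi-major axis a = (r_p + r_a)/2 = 15227 km = 1.523×10⁷ m.
Vis-viva: v² = μ(2/r − 1/a) = 1.736×10¹⁴ × (3.123×10⁻⁷ − 6.567×10⁻⁸) = 4.280×10⁷ m²/s².
v = 6542 m/s = 6.542 km/s.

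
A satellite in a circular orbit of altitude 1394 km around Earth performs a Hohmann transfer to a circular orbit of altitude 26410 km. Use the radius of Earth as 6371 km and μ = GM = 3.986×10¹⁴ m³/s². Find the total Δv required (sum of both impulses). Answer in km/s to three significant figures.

Δv_total ≈ 3.27 km/s

r₁ = 6371 + 1394 = 7765.0 km = 7.7650×10⁶ m.
r₂ = 6371 + 26410 = 32781 km = 3.2781×10⁷ m.
Transfer ellipse a_t = (r₁ + r₂)/2 = 2.027×10⁷ m.
At r₁: circular v_c1 = √(μ/r₁) = 7165 m/s; transfer-perigee v_p = √[μ(2/r₁ − 1/a_t)] = 9111 m/s.
Δv₁ = v_p − v_c1 = 1946 m/s.
At r₂: circular v_c2 = √(μ/r₂) = 3487 m/s; transfer-apogee v_a = √[μ(2/r₂ − 1/a_t)] = 2158 m/s.
Δv₂ = v_c2 − v_a = 1329 m/s.
Total Δv = Δv₁ + Δv₂ = 3275 m/s = 3.275 km/s.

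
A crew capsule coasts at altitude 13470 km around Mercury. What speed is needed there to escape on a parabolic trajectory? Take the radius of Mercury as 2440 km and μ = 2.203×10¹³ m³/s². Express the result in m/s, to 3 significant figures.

v_esc ≈ 1660 m/s

r = 2440 + 13470 = 15910 km = 1.5910×10⁷ m.
Escape speed v_esc = √(2μ/r) = √(2 × 2.203×10¹³ / 1.591×10⁷) = √(2.769×10⁶) = 1664 m/s.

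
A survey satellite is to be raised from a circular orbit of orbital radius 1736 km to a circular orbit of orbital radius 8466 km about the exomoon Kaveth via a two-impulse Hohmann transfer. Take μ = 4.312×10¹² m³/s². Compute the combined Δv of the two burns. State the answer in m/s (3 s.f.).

r₁ = 1736 km = 1.736×10⁶ m.
r₂ = 8466 km = 8.466×10⁶ m.
Transfer ellipse a_t = (r₁ + r₂)/2 = 5.101×10⁶ m.
At r₁: circular v_c1 = √(μ/r₁) = 1576 m/s; transfer-periapsis v_p = √[μ(2/r₁ − 1/a_t)] = 2030 m/s.
Δv₁ = v_p − v_c1 = 454.3 m/s.
At r₂: circular v_c2 = √(μ/r₂) = 713.7 m/s; transfer-apoapsis v_a = √[μ(2/r₂ − 1/a_t)] = 416.3 m/s.
Δv₂ = v_c2 − v_a = 297.3 m/s.
Total Δv = Δv₁ + Δv₂ = 751.7 m/s.

Δv_total ≈ 752 m/s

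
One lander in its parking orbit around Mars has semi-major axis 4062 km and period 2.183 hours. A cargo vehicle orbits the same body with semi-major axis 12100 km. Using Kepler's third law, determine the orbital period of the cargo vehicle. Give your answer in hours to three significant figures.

Kepler's third law: T² ∝ a³, so T₂ = T₁ (a₂/a₁)^(3/2).
a₂/a₁ = 2.979, (a₂/a₁)^(3/2) = 5.141.
T₂ = 2.183 × 5.141 = 11.22 hours.

T₂ ≈ 11.2 hours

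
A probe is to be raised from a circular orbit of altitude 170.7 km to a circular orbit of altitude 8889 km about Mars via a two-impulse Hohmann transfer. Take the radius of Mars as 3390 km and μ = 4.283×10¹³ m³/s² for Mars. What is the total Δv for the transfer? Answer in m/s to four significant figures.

r₁ = 3390 + 170.7 = 3560.7 km = 3.5607×10⁶ m.
r₂ = 3390 + 8889 = 12279 km = 1.2279×10⁷ m.
Transfer ellipse a_t = (r₁ + r₂)/2 = 7.920×10⁶ m.
At r₁: circular v_c1 = √(μ/r₁) = 3468 m/s; transfer-periapsis v_p = √[μ(2/r₁ − 1/a_t)] = 4318 m/s.
Δv₁ = v_p − v_c1 = 850.2 m/s.
At r₂: circular v_c2 = √(μ/r₂) = 1868 m/s; transfer-apoapsis v_a = √[μ(2/r₂ − 1/a_t)] = 1252 m/s.
Δv₂ = v_c2 − v_a = 615.4 m/s.
Total Δv = Δv₁ + Δv₂ = 1466 m/s.

Δv_total ≈ 1466 m/s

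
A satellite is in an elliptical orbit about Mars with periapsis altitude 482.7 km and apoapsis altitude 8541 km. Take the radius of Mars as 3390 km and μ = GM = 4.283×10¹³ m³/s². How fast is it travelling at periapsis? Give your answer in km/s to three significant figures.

v ≈ 4.09 km/s

r_p = 3390 + 482.7 = 3872.7 km = 3.8727×10⁶ m.
r_a = 3390 + 8541 = 11931 km = 1.1931×10⁷ m.
Semi-major axis a = (r_p + r_a)/2 = 7901.9 km = 7.902×10⁶ m.
Vis-viva: v² = μ(2/r − 1/a) = 4.283×10¹³ × (5.164×10⁻⁷ − 1.266×10⁻⁷) = 1.670×10⁷ m²/s².
v = 4086 m/s = 4.086 km/s.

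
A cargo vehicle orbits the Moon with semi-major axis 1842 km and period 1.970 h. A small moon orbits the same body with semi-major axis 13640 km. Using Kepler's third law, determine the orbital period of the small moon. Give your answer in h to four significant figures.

T₂ ≈ 39.70 h

Kepler's third law: T² ∝ a³, so T₂ = T₁ (a₂/a₁)^(3/2).
a₂/a₁ = 7.405, (a₂/a₁)^(3/2) = 20.15.
T₂ = 1.970 × 20.15 = 39.70 h.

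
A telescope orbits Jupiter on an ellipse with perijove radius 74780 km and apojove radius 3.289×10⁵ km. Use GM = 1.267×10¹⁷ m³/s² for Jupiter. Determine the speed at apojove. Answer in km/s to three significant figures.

v ≈ 11.9 km/s

Semi-major axis a = (r_p + r_a)/2 = 2.0184×10⁵ km = 2.018×10⁸ m.
Vis-viva: v² = μ(2/r − 1/a) = 1.267×10¹⁷ × (6.081×10⁻⁹ − 4.954×10⁻⁹) = 1.427×10⁸ m²/s².
v = 11950 m/s = 11.95 km/s.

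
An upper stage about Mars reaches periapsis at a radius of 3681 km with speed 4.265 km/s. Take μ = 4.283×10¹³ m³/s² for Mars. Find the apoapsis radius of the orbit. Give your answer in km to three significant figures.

apoapsis radius ≈ 13200 km

r_p = 3.681×10⁶ m.
Specific energy ε = v²/2 − μ/r = -2.540×10⁶ J/kg, so a = −μ/(2ε) = 8.430×10⁶ m.
The apsides satisfy r_p + r_a = 2a, so the apoapsis radius is 2a − r_p = 1.318×10⁷ m = 13179 km.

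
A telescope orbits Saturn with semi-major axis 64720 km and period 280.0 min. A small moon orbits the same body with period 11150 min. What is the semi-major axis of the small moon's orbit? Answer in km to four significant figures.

Kepler's third law: a³ ∝ T², so a₂ = a₁ (T₂/T₁)^(2/3).
T₂/T₁ = 39.82, (T₂/T₁)^(2/3) = 11.66.
a₂ = 64720 × 11.66 = 7.547×10⁵ km.

a₂ ≈ 7.547×10⁵ km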